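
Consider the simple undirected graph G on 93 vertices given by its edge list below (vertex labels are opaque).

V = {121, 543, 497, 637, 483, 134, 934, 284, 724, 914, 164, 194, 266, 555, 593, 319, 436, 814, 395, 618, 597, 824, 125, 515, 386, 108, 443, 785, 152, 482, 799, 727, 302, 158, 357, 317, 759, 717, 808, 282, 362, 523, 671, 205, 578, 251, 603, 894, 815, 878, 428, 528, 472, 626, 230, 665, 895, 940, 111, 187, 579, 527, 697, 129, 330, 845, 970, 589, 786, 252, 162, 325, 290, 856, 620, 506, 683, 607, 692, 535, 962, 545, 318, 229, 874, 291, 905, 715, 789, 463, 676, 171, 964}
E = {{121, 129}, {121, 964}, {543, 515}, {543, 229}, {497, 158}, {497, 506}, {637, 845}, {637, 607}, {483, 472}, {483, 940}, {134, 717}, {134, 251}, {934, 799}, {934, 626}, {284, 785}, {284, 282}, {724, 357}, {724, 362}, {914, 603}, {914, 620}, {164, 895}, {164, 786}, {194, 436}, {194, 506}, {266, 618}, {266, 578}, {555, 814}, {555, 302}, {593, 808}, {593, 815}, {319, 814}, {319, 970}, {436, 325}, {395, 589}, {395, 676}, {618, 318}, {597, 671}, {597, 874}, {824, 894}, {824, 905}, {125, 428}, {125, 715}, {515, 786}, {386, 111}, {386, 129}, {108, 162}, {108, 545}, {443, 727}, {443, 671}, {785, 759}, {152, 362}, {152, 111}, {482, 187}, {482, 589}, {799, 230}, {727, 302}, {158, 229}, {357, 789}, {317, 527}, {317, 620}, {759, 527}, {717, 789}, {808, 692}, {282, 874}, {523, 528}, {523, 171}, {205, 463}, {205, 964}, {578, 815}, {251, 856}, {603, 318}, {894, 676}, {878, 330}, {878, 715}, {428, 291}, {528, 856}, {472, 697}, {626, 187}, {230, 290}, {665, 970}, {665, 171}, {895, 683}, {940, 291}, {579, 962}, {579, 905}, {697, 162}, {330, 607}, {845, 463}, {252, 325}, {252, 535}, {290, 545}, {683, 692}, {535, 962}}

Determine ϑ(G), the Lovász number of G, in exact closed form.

93*cos(pi/93)/(cos(pi/93) + 1)

Vertex 789 has 2 neighbors: 357, 717.
Vertex 683 has 2 neighbors: 895, 692.
deg(692) = 2; N(692) = {808, 683}.
deg(545) = 2; N(545) = {108, 290}.
Every vertex has degree 2 (N=93); a single 93-cycle (edge-transitive).
A has 47 distinct eigenvalues ≈ [2.0, 1.995437, 1.98177, 1.95906, 1.927411, 1.886968, 1.837916, 1.780477, 1.714914, 1.641527, 1.56065, 1.472651, 1.377934, 1.276929, 1.170098, 1.057928, 0.940931, 0.819641, 0.694611, 0.566411, 0.435627, 0.302856, 0.168702, 0.033779, -0.101298, -0.235913, -0.369452, -0.501305, -0.630871, -0.757558, -0.880788, -1.0, -1.114649, -1.224212, -1.328189, -1.426106, -1.517516, -1.602002, -1.679179, -1.748693, -1.810229, -1.863505, -1.908279, -1.944345, -1.97154, -1.989739, -1.998859].
λ_max=2, λ_min=-2*cos(pi/93); ϑ = −93·λ_min/(λ_max−λ_min) = 93*cos(pi/93)/(cos(pi/93) + 1).
≈ 46.48673188 (to 8 d.p.).
α=46, χ(Ḡ)=47; ϑ=93*cos(pi/93)/(cos(pi/93) + 1) lies between (both strict).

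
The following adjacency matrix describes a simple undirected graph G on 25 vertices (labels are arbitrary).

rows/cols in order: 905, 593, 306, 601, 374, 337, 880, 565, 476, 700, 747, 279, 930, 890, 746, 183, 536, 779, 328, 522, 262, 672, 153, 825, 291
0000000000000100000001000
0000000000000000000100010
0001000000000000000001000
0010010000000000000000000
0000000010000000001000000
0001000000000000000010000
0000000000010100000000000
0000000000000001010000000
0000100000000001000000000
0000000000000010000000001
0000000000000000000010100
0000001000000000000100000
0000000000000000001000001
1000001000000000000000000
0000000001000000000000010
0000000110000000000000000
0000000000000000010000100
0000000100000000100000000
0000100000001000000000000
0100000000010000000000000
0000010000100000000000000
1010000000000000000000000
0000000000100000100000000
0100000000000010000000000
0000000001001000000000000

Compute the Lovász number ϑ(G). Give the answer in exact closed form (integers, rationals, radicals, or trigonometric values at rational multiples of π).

N(672) = {905, 306}, |N(672)| = 2.
Vertex 905 has 2 neighbors: 890, 672.
N(565) = {183, 779}, |N(565)| = 2.
Vertex 291 has 2 neighbors: 700, 930.
deg(v) = 2 for all v (|V|=25); a single 25-cycle (edge-transitive).
Distinct eigenvalues (to 4 d.p.): [2.0, 1.9372, 1.7526, 1.4579, 1.0717, 0.618, 0.1256, -0.3748, -0.8516, -1.2748, -1.618, -1.8596, -1.9842].
Lovász (edge-transitive): ϑ = −25·(-2*cos(pi/25))/((2)−(-2*cos(pi/25))) = 25*cos(pi/25)/(cos(pi/25) + 1).
ϑ(G) ≈ 12.450522.
α=12, χ(Ḡ)=13; ϑ=25*cos(pi/25)/(cos(pi/25) + 1) lies between (both strict).

25*cos(pi/25)/(cos(pi/25) + 1)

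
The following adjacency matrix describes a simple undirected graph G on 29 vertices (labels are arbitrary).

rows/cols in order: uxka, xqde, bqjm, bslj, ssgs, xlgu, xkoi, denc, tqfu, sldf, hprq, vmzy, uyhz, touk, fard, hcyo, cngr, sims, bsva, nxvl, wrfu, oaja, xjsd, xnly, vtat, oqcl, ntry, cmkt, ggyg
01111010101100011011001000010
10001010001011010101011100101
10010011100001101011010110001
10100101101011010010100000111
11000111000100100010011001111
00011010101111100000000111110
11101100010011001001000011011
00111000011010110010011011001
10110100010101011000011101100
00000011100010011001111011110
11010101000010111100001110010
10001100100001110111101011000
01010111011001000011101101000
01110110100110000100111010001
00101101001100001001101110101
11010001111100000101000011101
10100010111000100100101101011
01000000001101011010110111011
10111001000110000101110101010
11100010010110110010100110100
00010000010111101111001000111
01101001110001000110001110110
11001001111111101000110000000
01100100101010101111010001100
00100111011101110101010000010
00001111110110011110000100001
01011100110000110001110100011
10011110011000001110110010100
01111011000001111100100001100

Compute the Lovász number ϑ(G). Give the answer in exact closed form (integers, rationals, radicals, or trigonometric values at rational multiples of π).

deg(cmkt) = 14; N(cmkt) = {uxka, bslj, ssgs, xlgu, xkoi, sldf, hprq, cngr, sims, bsva, wrfu, oaja, vtat, ntry}.
Vertex ssgs has 14 neighbors: uxka, xqde, xlgu, xkoi, denc, vmzy, fard, bsva, oaja, xjsd, oqcl, ntry, cmkt, ggyg.
deg(wrfu) = 14; N(wrfu) = {bslj, sldf, vmzy, uyhz, touk, fard, cngr, sims, bsva, nxvl, xjsd, ntry, cmkt, ggyg}.
deg(hprq) = 14; N(hprq) = {uxka, xqde, bslj, xlgu, denc, uyhz, fard, hcyo, cngr, sims, xjsd, xnly, vtat, cmkt}.
deg(v) = 14 for all v (|V|=29); strongly regular (29,14,6,7).
The 3 distinct eigenvalues: [14.0, 2.192582, -3.192582].
Lovász (edge-transitive): ϑ = −29·(-sqrt(29)/2 - 1/2)/((14)−(-sqrt(29)/2 - 1/2)) = sqrt(29).
= 5.3851648… (decimal).

sqrt(29)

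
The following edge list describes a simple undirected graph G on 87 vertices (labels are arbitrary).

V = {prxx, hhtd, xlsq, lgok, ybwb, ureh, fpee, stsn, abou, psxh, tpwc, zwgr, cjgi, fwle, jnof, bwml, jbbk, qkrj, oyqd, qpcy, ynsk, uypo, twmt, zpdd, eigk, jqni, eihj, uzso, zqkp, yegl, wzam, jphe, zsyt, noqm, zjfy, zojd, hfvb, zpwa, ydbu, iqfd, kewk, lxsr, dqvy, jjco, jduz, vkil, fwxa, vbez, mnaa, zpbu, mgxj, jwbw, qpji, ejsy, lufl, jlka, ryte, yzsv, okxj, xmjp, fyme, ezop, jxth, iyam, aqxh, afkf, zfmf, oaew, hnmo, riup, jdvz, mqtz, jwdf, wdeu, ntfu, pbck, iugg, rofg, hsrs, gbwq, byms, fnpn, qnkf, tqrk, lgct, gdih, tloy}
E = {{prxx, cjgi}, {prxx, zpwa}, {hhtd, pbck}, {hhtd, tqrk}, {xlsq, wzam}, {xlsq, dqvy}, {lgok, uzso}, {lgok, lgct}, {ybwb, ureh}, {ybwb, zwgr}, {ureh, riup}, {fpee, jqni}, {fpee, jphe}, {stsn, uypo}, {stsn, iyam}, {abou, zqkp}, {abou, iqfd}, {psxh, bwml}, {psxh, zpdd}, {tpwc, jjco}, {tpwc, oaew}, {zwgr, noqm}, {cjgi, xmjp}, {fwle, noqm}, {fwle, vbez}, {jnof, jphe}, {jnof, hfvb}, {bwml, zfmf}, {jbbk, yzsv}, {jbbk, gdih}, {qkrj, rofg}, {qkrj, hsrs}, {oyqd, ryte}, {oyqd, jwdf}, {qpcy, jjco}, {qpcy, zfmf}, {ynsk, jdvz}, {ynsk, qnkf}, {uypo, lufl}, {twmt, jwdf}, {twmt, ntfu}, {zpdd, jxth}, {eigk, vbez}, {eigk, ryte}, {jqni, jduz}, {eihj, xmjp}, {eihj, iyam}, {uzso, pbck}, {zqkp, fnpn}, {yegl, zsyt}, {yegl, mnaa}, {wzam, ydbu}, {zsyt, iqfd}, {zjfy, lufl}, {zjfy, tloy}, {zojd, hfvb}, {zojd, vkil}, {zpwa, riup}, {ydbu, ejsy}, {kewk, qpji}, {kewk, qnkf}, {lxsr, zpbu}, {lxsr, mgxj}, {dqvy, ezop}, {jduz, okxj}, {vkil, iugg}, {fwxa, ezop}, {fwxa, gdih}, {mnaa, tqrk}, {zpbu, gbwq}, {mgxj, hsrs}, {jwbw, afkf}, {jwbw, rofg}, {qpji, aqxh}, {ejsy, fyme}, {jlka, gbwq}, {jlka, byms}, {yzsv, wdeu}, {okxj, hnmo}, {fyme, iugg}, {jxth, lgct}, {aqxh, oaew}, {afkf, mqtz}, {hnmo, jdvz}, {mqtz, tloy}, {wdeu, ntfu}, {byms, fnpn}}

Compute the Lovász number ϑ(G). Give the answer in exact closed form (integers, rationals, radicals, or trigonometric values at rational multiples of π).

87*cos(pi/87)/(cos(pi/87) + 1)

N(mqtz) = {afkf, tloy}, |N(mqtz)| = 2.
deg(psxh) = 2; N(psxh) = {bwml, zpdd}.
Vertex jduz has 2 neighbors: jqni, okxj.
Vertex ejsy has 2 neighbors: ydbu, fyme.
deg(v) = 2 for all v (|V|=87); a single 87-cycle (edge-transitive).
A has 44 distinct eigenvalues ≈ [2.0, 1.9948, 1.9792, 1.9532, 1.9171, 1.871, 1.8152, 1.7498, 1.6754, 1.5922, 1.5007, 1.4014, 1.2948, 1.1814, 1.0619, 0.9368, 0.8069, 0.6727, 0.5351, 0.3946, 0.2521, 0.1083, -0.0361, -0.1803, -0.3236, -0.4651, -0.6043, -0.7403, -0.8724, -1.0, -1.1224, -1.2389, -1.349, -1.452, -1.5475, -1.6348, -1.7137, -1.7836, -1.8443, -1.8953, -1.9364, -1.9675, -1.9883, -1.9987].
ϑ = −N·λ_min/(λ_max−λ_min) = −87·(-2*cos(pi/87))/(2−(-2*cos(pi/87))) = 87*cos(pi/87)/(cos(pi/87) + 1).
= 43.485816… (decimal).
43 ≤ 87*cos(pi/87)/(cos(pi/87) + 1) ≤ 44: both strict.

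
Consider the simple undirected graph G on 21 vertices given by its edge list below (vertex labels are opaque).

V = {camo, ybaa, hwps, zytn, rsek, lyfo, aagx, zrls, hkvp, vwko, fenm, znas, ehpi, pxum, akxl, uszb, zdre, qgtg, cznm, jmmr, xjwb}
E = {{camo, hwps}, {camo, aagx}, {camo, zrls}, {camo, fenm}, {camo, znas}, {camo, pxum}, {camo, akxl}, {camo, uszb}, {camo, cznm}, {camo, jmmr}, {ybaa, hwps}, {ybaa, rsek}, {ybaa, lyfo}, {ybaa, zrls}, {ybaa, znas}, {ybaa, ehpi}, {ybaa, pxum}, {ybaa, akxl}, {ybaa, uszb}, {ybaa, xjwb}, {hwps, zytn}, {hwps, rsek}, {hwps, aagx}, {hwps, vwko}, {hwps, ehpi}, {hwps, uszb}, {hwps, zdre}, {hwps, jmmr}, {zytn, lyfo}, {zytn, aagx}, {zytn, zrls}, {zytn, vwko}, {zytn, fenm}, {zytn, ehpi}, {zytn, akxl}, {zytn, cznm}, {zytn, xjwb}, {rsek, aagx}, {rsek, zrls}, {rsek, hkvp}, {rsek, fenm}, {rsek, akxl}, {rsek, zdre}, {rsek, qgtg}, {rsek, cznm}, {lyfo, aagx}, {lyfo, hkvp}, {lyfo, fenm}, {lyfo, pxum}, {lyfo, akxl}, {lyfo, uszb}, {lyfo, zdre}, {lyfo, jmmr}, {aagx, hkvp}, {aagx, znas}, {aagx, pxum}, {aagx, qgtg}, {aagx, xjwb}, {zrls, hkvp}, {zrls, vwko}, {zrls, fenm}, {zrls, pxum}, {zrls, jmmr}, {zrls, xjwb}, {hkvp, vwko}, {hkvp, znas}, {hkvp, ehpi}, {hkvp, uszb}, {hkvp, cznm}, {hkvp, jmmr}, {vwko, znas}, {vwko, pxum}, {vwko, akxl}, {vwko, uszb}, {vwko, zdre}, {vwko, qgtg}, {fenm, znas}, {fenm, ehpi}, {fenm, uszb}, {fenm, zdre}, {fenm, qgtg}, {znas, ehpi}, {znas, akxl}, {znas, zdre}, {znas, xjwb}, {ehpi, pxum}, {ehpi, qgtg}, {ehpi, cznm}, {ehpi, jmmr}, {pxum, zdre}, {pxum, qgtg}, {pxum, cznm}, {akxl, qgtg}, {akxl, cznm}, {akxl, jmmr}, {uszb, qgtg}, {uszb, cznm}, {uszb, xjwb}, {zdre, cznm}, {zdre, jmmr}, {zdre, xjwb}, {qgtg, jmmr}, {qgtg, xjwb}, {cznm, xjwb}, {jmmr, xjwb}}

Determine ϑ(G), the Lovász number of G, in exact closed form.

deg(lyfo) = 10; N(lyfo) = {ybaa, zytn, aagx, hkvp, fenm, pxum, akxl, uszb, zdre, jmmr}.
Vertex camo has 10 neighbors: hwps, aagx, zrls, fenm, znas, pxum, akxl, uszb, cznm, jmmr.
N(zytn) = {hwps, lyfo, aagx, zrls, vwko, fenm, ehpi, akxl, cznm, xjwb}, |N(zytn)| = 10.
N(vwko) = {hwps, zytn, zrls, hkvp, znas, pxum, akxl, uszb, zdre, qgtg}, |N(vwko)| = 10.
deg(v) = 10 for all v (|V|=21); Kneser K(7,2) on C(7,2)=21 vertices.
Distinct eigenvalues (to 5 d.p.): [10.0, 1.0, -4.0].
Lovász (edge-transitive): ϑ = −21·(-4)/((10)−(-4)) = 6.
ϑ(G) ≈ 6.00000.

6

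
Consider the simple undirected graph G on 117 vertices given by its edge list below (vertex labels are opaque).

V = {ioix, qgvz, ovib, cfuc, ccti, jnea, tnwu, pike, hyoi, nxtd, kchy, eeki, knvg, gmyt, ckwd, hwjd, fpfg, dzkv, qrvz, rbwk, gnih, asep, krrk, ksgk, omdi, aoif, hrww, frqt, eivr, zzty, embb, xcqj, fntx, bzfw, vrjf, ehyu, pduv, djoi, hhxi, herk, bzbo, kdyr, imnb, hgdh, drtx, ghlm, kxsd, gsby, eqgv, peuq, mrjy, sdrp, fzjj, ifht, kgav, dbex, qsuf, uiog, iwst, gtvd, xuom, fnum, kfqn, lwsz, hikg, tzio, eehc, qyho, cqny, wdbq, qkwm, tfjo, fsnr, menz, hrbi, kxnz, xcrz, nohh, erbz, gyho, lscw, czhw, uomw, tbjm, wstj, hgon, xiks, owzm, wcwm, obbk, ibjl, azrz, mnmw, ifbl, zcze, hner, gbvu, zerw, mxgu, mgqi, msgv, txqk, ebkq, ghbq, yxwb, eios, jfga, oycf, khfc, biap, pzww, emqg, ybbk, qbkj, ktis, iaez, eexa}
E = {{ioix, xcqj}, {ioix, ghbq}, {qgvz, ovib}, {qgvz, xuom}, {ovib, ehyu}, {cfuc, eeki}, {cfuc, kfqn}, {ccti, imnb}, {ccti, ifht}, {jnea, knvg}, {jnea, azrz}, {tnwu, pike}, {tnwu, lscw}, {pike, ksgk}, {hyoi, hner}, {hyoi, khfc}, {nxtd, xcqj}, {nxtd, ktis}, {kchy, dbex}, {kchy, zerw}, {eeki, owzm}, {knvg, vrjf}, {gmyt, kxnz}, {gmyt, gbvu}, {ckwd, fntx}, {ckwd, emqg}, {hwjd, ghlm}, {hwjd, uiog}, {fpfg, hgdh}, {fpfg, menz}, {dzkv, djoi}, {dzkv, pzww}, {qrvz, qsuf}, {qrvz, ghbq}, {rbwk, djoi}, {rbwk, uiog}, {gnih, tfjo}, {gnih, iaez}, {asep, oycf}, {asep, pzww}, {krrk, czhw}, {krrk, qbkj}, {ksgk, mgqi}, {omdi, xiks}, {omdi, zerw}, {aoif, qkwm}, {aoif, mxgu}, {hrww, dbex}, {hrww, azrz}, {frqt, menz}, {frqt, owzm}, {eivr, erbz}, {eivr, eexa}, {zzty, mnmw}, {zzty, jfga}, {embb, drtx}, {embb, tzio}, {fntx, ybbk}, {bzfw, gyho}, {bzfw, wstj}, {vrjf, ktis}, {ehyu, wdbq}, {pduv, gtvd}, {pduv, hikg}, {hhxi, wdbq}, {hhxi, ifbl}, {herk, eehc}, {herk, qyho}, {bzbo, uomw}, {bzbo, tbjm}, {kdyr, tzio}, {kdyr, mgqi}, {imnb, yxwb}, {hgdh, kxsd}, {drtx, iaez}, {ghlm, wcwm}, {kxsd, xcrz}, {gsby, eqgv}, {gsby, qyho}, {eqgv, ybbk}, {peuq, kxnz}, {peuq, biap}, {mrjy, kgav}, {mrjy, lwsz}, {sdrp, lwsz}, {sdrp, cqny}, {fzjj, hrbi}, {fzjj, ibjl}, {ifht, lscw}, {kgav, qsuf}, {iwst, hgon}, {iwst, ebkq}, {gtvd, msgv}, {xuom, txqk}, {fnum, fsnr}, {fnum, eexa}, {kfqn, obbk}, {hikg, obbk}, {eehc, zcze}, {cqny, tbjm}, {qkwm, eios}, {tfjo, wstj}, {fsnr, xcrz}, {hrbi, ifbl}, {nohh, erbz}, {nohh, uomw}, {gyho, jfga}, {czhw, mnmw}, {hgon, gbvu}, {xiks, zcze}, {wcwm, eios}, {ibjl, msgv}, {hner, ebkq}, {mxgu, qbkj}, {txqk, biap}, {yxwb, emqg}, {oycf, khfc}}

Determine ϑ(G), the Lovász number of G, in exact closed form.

117*cos(pi/117)/(cos(pi/117) + 1)

Vertex hrbi has 2 neighbors: fzjj, ifbl.
Vertex qgvz has 2 neighbors: ovib, xuom.
Vertex hrww has 2 neighbors: dbex, azrz.
Vertex vrjf has 2 neighbors: knvg, ktis.
Regular of degree 2 on 117 vertices: connected 2-regular on 117 ⇒ C_{117}.
The 59 distinct eigenvalues: [2.0, 1.997117, 1.988475, 1.974101, 1.954034, 1.928333, 1.897073, 1.860343, 1.818249, 1.770912, 1.71847, 1.661072, 1.598886, 1.532089, 1.460875, 1.385449, 1.306028, 1.222842, 1.136129, 1.046142, 0.953137, 0.857385, 0.759161, 0.658748, 0.556435, 0.452518, 0.347296, 0.241073, 0.134155, 0.02685, -0.080532, -0.187682, -0.294291, -0.400051, -0.504658, -0.60781, -0.70921, -0.808564, -0.905588, -1.0, -1.091529, -1.179911, -1.264891, -1.346224, -1.423675, -1.497021, -1.566052, -1.630567, -1.69038, -1.74532, -1.795227, -1.839959, -1.879385, -1.913393, -1.941884, -1.964775, -1.982002, -1.993515, -1.999279].
With N=117: ϑ(G) = 117·(-(-1)*2*cos(pi/117))/(2−(-2*cos(pi/117))) = 117*cos(pi/117)/(cos(pi/117) + 1).
≈ 58.48945 (to 5 d.p.).
α=58, χ(Ḡ)=59; ϑ=117*cos(pi/117)/(cos(pi/117) + 1) lies between (both strict).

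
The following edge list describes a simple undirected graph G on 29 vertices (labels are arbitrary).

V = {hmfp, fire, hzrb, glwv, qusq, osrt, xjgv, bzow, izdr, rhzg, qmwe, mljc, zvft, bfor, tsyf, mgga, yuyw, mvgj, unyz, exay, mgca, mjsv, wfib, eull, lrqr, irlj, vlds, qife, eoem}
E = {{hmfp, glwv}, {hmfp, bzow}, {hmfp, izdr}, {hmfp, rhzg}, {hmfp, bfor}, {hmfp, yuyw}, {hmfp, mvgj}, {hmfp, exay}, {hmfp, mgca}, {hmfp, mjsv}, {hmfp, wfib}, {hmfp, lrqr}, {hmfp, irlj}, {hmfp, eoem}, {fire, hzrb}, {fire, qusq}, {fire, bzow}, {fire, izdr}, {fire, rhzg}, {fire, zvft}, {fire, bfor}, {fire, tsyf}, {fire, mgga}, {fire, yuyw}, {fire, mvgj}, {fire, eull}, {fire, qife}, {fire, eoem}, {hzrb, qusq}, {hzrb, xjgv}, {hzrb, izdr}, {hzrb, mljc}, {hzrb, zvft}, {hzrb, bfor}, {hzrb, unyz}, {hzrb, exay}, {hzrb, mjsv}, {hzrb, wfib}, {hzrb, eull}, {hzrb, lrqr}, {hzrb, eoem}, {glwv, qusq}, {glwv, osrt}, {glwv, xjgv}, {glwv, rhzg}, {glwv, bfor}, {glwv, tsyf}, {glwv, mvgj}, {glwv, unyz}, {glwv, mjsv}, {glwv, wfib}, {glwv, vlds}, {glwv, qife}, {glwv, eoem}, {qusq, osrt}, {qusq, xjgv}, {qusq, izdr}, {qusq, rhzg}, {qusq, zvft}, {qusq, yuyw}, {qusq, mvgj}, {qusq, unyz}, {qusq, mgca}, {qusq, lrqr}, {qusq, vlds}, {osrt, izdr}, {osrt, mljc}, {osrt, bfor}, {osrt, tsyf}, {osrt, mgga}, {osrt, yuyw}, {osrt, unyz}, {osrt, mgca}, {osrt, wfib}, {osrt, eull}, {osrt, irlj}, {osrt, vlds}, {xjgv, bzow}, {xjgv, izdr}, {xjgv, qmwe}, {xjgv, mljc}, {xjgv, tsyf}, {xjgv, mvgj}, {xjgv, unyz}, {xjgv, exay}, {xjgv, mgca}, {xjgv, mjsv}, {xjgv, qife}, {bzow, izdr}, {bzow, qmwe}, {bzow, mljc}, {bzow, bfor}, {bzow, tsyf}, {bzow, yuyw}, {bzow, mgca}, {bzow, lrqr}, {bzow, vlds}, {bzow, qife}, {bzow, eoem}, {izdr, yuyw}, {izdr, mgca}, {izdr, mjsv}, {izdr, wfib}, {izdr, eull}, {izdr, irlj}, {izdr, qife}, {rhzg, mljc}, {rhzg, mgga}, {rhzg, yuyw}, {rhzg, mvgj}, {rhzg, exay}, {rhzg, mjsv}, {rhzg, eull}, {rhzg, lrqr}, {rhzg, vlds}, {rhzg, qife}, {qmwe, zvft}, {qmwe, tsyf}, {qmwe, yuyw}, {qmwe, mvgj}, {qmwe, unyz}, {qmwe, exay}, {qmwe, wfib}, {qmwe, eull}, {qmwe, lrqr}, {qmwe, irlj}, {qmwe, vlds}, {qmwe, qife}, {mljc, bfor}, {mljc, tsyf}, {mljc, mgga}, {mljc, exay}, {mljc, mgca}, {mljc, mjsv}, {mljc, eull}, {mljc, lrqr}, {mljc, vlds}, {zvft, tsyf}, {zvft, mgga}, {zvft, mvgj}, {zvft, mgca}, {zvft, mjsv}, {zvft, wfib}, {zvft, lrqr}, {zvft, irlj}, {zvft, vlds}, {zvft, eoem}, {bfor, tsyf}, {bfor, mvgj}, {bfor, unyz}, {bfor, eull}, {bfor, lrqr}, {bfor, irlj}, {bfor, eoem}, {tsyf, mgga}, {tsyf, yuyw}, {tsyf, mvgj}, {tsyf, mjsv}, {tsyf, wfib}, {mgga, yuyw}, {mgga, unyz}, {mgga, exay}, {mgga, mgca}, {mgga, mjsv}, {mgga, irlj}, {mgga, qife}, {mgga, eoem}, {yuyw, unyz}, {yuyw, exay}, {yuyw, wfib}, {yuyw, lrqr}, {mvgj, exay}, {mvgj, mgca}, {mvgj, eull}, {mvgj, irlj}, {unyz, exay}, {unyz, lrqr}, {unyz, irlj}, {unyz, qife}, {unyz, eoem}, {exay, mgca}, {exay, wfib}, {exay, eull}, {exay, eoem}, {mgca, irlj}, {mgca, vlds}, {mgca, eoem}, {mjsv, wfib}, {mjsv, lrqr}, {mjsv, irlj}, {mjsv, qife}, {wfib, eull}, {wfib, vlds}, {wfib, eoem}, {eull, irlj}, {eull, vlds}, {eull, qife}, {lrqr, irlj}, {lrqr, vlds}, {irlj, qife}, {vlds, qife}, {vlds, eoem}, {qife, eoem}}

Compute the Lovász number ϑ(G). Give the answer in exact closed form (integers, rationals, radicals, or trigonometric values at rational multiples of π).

N(rhzg) = {hmfp, fire, glwv, qusq, mljc, mgga, yuyw, mvgj, exay, mjsv, eull, lrqr, vlds, qife}, |N(rhzg)| = 14.
deg(mvgj) = 14; N(mvgj) = {hmfp, fire, glwv, qusq, xjgv, rhzg, qmwe, zvft, bfor, tsyf, exay, mgca, eull, irlj}.
Vertex mjsv has 14 neighbors: hmfp, hzrb, glwv, xjgv, izdr, rhzg, mljc, zvft, tsyf, mgga, wfib, lrqr, irlj, qife.
Vertex tsyf has 14 neighbors: fire, glwv, osrt, xjgv, bzow, qmwe, mljc, zvft, bfor, mgga, yuyw, mvgj, mjsv, wfib.
G on 29 vertices is 14-regular; strongly regular (29,14,6,7).
spec(A) ≈ [14.0, 2.193, -3.193] (distinct, 3 d.p.).
With N=29: ϑ(G) = 29·(-(-sqrt(29)/2 - 1/2))/(14−(-sqrt(29)/2 - 1/2)) = sqrt(29).
= 5.385165… (decimal).

sqrt(29)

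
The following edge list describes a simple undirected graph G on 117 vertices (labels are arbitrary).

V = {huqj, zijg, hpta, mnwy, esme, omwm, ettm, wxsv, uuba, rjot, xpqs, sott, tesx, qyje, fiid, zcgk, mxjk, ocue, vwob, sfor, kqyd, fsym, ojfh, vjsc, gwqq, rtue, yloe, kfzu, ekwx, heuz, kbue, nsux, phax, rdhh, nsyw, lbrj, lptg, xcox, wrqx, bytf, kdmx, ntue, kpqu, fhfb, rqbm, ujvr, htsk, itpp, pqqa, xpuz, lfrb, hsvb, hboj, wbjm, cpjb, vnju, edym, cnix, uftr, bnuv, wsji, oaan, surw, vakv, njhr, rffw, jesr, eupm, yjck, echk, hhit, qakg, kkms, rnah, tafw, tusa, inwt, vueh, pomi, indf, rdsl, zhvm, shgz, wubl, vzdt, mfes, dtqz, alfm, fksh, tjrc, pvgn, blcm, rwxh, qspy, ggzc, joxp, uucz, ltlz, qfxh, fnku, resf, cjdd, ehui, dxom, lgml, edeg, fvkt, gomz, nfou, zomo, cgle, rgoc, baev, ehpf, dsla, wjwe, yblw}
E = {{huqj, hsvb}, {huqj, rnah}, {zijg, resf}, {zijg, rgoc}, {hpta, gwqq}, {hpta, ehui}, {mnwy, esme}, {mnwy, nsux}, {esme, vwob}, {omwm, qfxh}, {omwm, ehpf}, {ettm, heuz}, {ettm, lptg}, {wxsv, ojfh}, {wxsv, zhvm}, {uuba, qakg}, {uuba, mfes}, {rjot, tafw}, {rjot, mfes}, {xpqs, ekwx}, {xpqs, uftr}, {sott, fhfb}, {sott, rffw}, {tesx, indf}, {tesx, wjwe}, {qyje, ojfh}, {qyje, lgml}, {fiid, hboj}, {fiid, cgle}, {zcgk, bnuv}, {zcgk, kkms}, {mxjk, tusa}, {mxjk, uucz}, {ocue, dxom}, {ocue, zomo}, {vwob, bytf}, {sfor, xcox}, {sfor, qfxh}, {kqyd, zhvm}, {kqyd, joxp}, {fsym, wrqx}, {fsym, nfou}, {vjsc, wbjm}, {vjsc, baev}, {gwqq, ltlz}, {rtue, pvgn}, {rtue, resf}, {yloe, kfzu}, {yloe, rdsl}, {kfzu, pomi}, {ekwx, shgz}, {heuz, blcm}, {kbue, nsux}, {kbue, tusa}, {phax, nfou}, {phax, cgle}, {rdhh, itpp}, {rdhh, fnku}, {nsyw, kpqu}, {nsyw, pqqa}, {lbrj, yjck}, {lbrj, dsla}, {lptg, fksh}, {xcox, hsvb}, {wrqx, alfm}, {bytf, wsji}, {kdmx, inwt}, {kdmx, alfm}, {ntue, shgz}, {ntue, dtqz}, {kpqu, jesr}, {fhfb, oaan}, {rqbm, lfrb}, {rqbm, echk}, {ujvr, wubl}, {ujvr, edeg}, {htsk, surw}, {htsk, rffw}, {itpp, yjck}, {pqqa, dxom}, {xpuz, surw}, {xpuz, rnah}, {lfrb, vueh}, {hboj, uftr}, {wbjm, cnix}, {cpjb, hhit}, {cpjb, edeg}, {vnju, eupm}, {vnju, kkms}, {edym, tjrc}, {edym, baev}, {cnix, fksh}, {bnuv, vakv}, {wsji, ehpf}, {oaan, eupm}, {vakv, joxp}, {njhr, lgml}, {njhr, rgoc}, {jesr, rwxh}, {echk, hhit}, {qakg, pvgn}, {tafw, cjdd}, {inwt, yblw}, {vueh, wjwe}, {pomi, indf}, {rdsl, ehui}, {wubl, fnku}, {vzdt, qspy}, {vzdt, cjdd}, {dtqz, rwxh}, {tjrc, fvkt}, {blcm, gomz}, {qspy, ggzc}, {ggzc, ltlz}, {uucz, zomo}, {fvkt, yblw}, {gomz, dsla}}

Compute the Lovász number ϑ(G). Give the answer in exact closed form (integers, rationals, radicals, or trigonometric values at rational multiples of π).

117*cos(pi/117)/(cos(pi/117) + 1)

N(tafw) = {rjot, cjdd}, |N(tafw)| = 2.
Vertex baev has 2 neighbors: vjsc, edym.
deg(hhit) = 2; N(hhit) = {cpjb, echk}.
deg(mnwy) = 2; N(mnwy) = {esme, nsux}.
Every vertex has degree 2 (N=117); this is C_{117}, the 117-cycle.
spec(A) ≈ [2.0, 1.997, 1.988, 1.974, 1.954, 1.928, 1.897, 1.86, 1.818, 1.771, 1.718, 1.661, 1.599, 1.532, 1.461, 1.385, 1.306, 1.223, 1.136, 1.046, 0.953, 0.857, 0.759, 0.659, 0.556, 0.453, 0.347, 0.241, 0.134, 0.027, -0.081, -0.188, -0.294, -0.4, -0.505, -0.608, -0.709, -0.809, -0.906, -1.0, -1.092, -1.18, -1.265, -1.346, -1.424, -1.497, -1.566, -1.631, -1.69, -1.745, -1.795, -1.84, -1.879, -1.913, -1.942, -1.965, -1.982, -1.994, -1.999] (distinct, 3 d.p.).
−117·(-2*cos(pi/117)) / ((2)−(-2*cos(pi/117))) = 117*cos(pi/117)/(cos(pi/117) + 1) = ϑ(G).
≈ 58.4895 (to 4 d.p.).
Lovász sandwich 58 ≤ 117*cos(pi/117)/(cos(pi/117) + 1) ≤ 59: both strict.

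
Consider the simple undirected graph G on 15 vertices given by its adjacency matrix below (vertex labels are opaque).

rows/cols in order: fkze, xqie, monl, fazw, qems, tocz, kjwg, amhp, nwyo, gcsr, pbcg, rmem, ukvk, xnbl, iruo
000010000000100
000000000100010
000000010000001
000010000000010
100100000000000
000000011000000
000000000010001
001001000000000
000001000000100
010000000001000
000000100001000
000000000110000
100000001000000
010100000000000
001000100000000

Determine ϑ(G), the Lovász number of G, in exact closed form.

N(ukvk) = {fkze, nwyo}, |N(ukvk)| = 2.
Vertex amhp has 2 neighbors: monl, tocz.
deg(fazw) = 2; N(fazw) = {qems, xnbl}.
Vertex xqie has 2 neighbors: gcsr, xnbl.
G on 15 vertices is 2-regular; this is C_{15}, the 15-cycle.
The 8 distinct eigenvalues: [2.0, 1.8271, 1.3383, 0.618, -0.2091, -1.0, -1.618, -1.9563].
−15·(-2*cos(pi/15)) / ((2)−(-2*cos(pi/15))) = 15*cos(pi/15)/(cos(pi/15) + 1) = ϑ(G).
≈ 7.417148 (to 6 d.p.).
α=7, χ(Ḡ)=8; ϑ=15*cos(pi/15)/(cos(pi/15) + 1) lies between (both strict).

15*cos(pi/15)/(cos(pi/15) + 1)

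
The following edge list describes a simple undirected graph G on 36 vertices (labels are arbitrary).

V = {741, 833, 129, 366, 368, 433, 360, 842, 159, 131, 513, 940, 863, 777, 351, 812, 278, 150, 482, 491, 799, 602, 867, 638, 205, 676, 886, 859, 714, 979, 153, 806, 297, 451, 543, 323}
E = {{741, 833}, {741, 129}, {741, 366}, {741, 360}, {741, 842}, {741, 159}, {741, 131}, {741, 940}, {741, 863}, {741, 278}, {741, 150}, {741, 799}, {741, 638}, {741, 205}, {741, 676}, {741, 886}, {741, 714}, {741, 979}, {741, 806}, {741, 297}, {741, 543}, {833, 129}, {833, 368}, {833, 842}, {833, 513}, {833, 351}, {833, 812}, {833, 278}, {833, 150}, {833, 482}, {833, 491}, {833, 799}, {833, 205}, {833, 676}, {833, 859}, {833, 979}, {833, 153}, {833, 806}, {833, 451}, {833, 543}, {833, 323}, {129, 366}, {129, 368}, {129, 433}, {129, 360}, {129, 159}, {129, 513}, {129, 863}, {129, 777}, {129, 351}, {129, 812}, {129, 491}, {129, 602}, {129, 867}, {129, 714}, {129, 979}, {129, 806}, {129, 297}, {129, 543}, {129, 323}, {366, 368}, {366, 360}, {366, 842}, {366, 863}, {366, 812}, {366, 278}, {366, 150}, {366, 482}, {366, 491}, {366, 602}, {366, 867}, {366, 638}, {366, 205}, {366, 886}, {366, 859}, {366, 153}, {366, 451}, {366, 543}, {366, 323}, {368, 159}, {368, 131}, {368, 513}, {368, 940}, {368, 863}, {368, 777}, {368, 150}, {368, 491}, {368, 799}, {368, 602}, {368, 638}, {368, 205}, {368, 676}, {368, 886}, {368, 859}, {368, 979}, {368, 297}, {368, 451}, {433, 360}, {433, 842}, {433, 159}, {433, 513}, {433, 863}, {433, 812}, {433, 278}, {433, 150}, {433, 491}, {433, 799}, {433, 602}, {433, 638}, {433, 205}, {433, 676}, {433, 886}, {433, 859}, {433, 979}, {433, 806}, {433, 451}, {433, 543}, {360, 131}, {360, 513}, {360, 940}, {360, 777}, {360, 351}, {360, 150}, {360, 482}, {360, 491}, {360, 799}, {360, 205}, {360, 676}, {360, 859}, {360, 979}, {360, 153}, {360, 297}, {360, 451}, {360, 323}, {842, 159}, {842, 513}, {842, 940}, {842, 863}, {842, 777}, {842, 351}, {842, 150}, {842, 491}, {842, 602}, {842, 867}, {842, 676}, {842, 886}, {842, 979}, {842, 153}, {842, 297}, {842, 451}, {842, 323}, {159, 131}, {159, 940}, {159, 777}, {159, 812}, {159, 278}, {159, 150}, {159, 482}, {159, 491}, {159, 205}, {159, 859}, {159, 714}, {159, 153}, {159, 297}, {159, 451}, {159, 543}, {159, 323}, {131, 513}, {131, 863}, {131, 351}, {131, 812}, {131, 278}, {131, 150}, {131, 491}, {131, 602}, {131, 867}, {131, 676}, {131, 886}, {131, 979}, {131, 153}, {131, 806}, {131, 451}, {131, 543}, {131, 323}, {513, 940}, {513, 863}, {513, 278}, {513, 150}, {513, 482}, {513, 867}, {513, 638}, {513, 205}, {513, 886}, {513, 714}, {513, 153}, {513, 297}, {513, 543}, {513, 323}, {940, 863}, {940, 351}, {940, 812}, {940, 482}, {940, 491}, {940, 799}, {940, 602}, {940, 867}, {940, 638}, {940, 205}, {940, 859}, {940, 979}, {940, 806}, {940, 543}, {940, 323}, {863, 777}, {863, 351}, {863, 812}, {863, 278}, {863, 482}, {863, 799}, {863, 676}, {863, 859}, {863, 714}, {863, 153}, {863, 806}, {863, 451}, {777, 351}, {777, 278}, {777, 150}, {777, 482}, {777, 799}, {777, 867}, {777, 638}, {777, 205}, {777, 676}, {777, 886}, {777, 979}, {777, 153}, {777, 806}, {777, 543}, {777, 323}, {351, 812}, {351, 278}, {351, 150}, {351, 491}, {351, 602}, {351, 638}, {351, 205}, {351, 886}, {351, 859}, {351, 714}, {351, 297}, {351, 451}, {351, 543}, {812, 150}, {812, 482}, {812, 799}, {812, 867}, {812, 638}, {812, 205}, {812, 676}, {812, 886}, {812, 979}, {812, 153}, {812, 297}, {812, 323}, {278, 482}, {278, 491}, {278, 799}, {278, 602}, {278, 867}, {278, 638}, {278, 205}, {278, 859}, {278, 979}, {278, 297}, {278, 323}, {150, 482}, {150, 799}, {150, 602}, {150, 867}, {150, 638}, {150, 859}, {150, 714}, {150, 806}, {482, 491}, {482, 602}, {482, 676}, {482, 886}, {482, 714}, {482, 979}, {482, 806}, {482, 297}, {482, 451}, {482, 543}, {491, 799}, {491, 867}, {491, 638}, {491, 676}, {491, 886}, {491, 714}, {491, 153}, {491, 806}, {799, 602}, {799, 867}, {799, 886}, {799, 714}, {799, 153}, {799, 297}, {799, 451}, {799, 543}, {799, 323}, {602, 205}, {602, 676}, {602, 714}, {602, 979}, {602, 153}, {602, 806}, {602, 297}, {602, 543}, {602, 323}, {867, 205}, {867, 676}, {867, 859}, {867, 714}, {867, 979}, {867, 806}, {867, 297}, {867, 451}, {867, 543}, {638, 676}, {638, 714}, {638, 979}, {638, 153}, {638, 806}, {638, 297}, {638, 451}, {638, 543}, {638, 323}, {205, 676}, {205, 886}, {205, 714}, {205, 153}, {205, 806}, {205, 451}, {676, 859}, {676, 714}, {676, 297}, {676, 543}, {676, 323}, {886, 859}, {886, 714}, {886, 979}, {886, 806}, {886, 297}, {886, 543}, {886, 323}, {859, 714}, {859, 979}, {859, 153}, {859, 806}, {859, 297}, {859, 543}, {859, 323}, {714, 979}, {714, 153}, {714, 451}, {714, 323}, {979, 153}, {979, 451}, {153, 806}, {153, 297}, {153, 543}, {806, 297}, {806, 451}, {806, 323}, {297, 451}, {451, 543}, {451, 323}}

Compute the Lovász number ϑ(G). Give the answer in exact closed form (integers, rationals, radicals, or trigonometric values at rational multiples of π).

deg(368) = 21; N(368) = {833, 129, 366, 159, 131, 513, 940, 863, 777, 150, 491, 799, 602, 638, 205, 676, 886, 859, 979, 297, 451}.
Vertex 360 has 21 neighbors: 741, 129, 366, 433, 131, 513, 940, 777, 351, 150, 482, 491, 799, 205, 676, 859, 979, 153, 297, 451, 323.
Vertex 867 has 21 neighbors: 129, 366, 842, 131, 513, 940, 777, 812, 278, 150, 491, 799, 205, 676, 859, 714, 979, 806, 297, 451, 543.
deg(482) = 21; N(482) = {833, 366, 360, 159, 513, 940, 863, 777, 812, 278, 150, 491, 602, 676, 886, 714, 979, 806, 297, 451, 543}.
Every vertex has degree 21 (N=36); Kneser-type, 2-subsets of [9].
spec(A) ≈ [21.0, 1.0, -6.0] (distinct, 6 d.p.).
−36·(-6) / ((21)−(-6)) = 8 = ϑ(G).
ϑ(G) ≈ 8.0000000.

8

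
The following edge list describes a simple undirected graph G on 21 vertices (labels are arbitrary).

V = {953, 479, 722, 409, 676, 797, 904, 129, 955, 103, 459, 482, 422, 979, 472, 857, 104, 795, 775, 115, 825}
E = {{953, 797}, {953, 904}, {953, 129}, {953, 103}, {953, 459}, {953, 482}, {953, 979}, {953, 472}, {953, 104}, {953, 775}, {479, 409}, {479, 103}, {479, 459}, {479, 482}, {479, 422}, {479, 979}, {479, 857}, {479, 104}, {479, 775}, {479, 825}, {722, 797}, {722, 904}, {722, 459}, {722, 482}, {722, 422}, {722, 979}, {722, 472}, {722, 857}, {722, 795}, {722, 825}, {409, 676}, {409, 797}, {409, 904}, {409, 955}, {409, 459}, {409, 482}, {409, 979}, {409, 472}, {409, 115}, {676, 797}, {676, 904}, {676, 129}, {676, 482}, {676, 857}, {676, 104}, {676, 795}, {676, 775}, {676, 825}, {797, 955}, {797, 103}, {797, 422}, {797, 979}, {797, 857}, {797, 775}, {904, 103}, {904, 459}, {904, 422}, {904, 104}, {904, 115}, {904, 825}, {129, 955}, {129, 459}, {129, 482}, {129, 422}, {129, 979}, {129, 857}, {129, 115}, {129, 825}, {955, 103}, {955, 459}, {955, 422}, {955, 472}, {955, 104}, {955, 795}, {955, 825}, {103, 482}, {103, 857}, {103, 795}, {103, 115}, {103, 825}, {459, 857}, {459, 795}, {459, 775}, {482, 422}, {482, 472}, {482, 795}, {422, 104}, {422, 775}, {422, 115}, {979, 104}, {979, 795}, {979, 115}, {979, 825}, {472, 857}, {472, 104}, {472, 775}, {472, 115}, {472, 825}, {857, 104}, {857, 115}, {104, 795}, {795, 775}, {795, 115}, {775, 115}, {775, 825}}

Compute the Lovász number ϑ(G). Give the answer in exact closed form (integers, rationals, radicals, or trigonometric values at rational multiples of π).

6

deg(409) = 10; N(409) = {479, 676, 797, 904, 955, 459, 482, 979, 472, 115}.
N(482) = {953, 479, 722, 409, 676, 129, 103, 422, 472, 795}, |N(482)| = 10.
deg(953) = 10; N(953) = {797, 904, 129, 103, 459, 482, 979, 472, 104, 775}.
N(797) = {953, 722, 409, 676, 955, 103, 422, 979, 857, 775}, |N(797)| = 10.
Regular of degree 10 on 21 vertices: this is K(7,2), the Kneser graph.
spec(A) ≈ [10.0, 1.0, -4.0] (distinct, 6 d.p.).
With N=21: ϑ(G) = 21·(-1*(-4))/(10−(-4)) = 6.
≈ 6.0000 (to 4 d.p.).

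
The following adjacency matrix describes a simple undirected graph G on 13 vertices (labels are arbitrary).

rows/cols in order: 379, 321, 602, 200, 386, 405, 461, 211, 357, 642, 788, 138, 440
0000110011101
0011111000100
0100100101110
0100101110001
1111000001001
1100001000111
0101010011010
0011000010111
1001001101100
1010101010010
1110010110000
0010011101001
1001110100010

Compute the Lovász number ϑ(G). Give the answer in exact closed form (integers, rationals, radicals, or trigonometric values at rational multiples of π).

sqrt(13)

Vertex 321 has 6 neighbors: 602, 200, 386, 405, 461, 788.
Vertex 440 has 6 neighbors: 379, 200, 386, 405, 211, 138.
N(461) = {321, 200, 405, 357, 642, 138}, |N(461)| = 6.
Vertex 386 has 6 neighbors: 379, 321, 602, 200, 642, 440.
6-regular, N=13; Paley(13): SR with (k,λ,μ)=(6,2,3).
A has 3 distinct eigenvalues ≈ [6.0, 1.303, -2.303].
−13·(-sqrt(13)/2 - 1/2) / ((6)−(-sqrt(13)/2 - 1/2)) = sqrt(13) = ϑ(G).
ϑ(G) ≈ 3.60555.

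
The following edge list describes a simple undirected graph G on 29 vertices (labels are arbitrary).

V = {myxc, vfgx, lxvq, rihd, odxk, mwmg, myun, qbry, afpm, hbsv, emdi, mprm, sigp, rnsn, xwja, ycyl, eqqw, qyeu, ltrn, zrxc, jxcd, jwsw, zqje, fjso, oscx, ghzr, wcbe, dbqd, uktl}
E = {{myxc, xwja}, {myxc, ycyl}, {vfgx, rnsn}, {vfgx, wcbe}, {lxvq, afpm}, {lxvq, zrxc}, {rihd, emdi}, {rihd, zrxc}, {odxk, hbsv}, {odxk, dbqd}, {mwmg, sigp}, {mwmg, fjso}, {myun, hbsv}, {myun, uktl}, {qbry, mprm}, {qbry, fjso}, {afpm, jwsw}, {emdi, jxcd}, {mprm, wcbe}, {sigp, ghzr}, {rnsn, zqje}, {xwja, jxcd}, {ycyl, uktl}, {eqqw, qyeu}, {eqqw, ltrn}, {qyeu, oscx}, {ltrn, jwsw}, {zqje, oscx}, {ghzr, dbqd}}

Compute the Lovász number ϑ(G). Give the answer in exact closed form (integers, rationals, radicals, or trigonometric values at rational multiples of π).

29*cos(pi/29)/(cos(pi/29) + 1)

Vertex xwja has 2 neighbors: myxc, jxcd.
N(emdi) = {rihd, jxcd}, |N(emdi)| = 2.
N(rnsn) = {vfgx, zqje}, |N(rnsn)| = 2.
N(zrxc) = {lxvq, rihd}, |N(zrxc)| = 2.
2-regular, N=29; the odd cycle C_{29}.
Distinct eigenvalues (to 3 d.p.): [2.0, 1.953, 1.815, 1.592, 1.295, 0.937, 0.535, 0.108, -0.324, -0.74, -1.122, -1.452, -1.714, -1.895, -1.988].
−29·(-2*cos(pi/29)) / ((2)−(-2*cos(pi/29))) = 29*cos(pi/29)/(cos(pi/29) + 1) = ϑ(G).
ϑ(G) ≈ 14.45738.
Sandwich: α(G)=14 ≤ ϑ(G)=29*cos(pi/29)/(cos(pi/29) + 1) ≤ χ(Ḡ)=15 (both strict).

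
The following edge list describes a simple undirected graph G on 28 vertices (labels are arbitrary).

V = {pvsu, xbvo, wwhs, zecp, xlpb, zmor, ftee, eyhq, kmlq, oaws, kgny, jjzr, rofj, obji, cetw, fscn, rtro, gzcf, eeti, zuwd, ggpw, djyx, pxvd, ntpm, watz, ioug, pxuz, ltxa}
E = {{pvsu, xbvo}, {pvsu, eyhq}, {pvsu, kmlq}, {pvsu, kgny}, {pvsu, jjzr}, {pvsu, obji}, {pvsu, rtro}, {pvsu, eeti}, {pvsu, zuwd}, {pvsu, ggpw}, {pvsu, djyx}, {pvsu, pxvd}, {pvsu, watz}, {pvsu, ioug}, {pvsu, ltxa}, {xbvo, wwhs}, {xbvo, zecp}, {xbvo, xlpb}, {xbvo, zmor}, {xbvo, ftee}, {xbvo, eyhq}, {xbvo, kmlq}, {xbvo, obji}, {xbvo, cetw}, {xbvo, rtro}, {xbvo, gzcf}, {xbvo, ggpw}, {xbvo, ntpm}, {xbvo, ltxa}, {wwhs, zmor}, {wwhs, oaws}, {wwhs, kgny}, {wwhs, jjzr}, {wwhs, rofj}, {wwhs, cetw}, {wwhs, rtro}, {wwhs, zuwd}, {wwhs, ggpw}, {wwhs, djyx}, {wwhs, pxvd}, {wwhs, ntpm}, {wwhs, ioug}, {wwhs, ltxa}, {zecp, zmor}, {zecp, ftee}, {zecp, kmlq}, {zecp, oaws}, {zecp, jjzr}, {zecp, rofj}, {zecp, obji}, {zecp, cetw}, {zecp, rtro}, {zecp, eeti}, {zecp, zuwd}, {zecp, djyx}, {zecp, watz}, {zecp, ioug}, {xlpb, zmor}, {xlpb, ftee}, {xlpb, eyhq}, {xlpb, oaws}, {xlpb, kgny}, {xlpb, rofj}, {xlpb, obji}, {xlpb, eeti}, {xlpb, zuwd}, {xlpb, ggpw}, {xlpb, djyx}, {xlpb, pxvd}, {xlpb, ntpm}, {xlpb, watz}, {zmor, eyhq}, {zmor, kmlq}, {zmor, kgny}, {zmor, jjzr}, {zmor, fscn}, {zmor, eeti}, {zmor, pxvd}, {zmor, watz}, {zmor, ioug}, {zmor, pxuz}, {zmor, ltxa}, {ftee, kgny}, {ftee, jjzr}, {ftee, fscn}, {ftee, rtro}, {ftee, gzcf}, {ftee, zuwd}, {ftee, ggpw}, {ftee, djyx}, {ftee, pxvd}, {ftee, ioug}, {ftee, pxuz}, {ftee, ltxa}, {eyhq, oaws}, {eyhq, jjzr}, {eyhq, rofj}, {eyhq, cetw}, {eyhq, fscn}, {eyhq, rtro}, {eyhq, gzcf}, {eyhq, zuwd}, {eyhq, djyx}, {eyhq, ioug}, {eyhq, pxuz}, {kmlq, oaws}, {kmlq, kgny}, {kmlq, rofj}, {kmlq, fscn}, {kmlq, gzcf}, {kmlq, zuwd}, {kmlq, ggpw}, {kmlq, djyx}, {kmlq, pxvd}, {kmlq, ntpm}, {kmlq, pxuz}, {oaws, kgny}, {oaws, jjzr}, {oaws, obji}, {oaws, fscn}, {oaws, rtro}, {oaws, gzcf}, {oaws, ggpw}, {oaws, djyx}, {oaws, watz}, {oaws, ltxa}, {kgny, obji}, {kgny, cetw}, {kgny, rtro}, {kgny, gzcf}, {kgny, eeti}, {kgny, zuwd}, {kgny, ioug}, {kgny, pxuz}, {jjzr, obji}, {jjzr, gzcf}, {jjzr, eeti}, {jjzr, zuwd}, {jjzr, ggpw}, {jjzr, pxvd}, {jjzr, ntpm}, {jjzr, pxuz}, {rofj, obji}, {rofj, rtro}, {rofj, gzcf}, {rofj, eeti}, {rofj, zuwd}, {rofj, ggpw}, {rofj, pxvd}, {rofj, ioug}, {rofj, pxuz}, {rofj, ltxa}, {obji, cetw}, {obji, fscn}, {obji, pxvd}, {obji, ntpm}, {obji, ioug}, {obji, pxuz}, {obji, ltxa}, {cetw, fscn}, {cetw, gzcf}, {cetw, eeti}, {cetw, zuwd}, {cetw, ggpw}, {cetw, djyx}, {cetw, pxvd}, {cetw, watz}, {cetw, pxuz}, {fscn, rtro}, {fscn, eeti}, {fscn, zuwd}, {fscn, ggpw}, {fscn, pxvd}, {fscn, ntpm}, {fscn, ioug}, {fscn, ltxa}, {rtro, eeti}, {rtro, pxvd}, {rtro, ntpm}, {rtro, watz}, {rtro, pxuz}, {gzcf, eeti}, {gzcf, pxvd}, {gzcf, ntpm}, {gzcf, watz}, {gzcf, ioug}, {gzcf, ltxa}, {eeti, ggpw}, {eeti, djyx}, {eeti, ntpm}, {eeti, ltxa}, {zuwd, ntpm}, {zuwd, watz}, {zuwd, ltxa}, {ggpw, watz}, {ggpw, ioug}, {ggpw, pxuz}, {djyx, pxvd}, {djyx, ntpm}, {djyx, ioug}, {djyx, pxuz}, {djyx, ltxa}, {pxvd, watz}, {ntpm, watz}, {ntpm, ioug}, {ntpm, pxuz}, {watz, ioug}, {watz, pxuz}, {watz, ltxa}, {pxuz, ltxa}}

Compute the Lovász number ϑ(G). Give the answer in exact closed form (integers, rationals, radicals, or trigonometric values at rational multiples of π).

7

deg(wwhs) = 15; N(wwhs) = {xbvo, zmor, oaws, kgny, jjzr, rofj, cetw, rtro, zuwd, ggpw, djyx, pxvd, ntpm, ioug, ltxa}.
deg(cetw) = 15; N(cetw) = {xbvo, wwhs, zecp, eyhq, kgny, obji, fscn, gzcf, eeti, zuwd, ggpw, djyx, pxvd, watz, pxuz}.
Vertex xbvo has 15 neighbors: pvsu, wwhs, zecp, xlpb, zmor, ftee, eyhq, kmlq, obji, cetw, rtro, gzcf, ggpw, ntpm, ltxa.
deg(pxuz) = 15; N(pxuz) = {zmor, ftee, eyhq, kmlq, kgny, jjzr, rofj, obji, cetw, rtro, ggpw, djyx, ntpm, watz, ltxa}.
28-vertex 15-regular graph: Kneser K(8,2) on C(8,2)=28 vertices.
The 3 distinct eigenvalues: [15.0, 1.0, -5.0].
λ_max=15, λ_min=-5; ϑ = −28·λ_min/(λ_max−λ_min) = 7.
≈ 7.00000 (to 5 d.p.).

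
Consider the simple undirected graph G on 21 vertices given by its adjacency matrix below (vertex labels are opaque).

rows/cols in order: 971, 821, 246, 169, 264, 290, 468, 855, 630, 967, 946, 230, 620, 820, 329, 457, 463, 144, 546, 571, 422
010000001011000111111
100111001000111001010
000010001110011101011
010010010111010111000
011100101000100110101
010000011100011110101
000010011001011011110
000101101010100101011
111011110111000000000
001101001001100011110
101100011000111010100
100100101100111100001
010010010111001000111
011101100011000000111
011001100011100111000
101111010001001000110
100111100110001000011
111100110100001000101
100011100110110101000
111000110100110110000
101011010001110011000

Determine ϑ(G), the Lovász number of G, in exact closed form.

6

N(971) = {821, 630, 946, 230, 457, 463, 144, 546, 571, 422}, |N(971)| = 10.
deg(967) = 10; N(967) = {246, 169, 290, 630, 230, 620, 463, 144, 546, 571}.
N(290) = {821, 855, 630, 967, 820, 329, 457, 463, 546, 422}, |N(290)| = 10.
N(457) = {971, 246, 169, 264, 290, 855, 230, 329, 546, 571}, |N(457)| = 10.
G on 21 vertices is 10-regular; Kneser-type, 2-subsets of [7].
Distinct eigenvalues (to 4 d.p.): [10.0, 1.0, -4.0].
−21·(-4) / ((10)−(-4)) = 6 = ϑ(G).
ϑ(G) ≈ 6.00000.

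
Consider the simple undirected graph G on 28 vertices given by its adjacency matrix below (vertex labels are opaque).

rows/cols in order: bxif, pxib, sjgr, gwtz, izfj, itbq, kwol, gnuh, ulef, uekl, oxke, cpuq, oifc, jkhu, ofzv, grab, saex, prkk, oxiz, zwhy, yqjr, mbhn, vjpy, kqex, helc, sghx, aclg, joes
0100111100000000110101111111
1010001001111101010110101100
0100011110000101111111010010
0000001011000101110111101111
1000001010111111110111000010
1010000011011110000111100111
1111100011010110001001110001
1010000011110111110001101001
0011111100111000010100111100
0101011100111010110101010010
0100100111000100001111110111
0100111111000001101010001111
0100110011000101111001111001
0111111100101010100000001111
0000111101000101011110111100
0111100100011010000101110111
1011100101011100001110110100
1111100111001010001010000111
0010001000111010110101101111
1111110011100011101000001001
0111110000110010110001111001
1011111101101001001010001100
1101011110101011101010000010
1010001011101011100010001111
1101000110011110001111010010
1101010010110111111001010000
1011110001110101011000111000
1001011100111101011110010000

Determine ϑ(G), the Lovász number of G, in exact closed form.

7

deg(gwtz) = 15; N(gwtz) = {kwol, ulef, uekl, jkhu, grab, saex, prkk, zwhy, yqjr, mbhn, vjpy, helc, sghx, aclg, joes}.
Vertex bxif has 15 neighbors: pxib, izfj, itbq, kwol, gnuh, saex, prkk, zwhy, mbhn, vjpy, kqex, helc, sghx, aclg, joes.
deg(oxiz) = 15; N(oxiz) = {sjgr, kwol, oxke, cpuq, oifc, ofzv, saex, prkk, zwhy, mbhn, vjpy, helc, sghx, aclg, joes}.
Vertex oifc has 15 neighbors: pxib, izfj, itbq, ulef, uekl, jkhu, grab, saex, prkk, oxiz, mbhn, vjpy, kqex, helc, joes.
15-regular, N=28; Kneser-type, 2-subsets of [8].
A has 3 distinct eigenvalues ≈ [15.0, 1.0, -5.0].
With N=28: ϑ(G) = 28·(-1*(-5))/(15−(-5)) = 7.
Numerically 7.000000000.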